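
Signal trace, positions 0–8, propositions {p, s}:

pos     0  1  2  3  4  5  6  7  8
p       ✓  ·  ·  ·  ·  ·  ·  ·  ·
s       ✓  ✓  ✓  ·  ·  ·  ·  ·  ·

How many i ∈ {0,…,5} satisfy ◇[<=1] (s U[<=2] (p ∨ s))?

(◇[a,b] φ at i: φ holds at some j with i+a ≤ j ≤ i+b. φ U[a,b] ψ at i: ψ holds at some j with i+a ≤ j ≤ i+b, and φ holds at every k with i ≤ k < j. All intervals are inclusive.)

Evaluate at each i in [0,5]:
  i=0: ✓ (witness j=0)
  i=1: ✓ (witness j=1)
  i=2: ✓ (witness j=2)
  i=3: ✗ (none in [3,4])
  i=4: ✗ (none in [4,5])
  i=5: ✗ (none in [5,6])
Positions where it holds: {0, 1, 2} → 3.

3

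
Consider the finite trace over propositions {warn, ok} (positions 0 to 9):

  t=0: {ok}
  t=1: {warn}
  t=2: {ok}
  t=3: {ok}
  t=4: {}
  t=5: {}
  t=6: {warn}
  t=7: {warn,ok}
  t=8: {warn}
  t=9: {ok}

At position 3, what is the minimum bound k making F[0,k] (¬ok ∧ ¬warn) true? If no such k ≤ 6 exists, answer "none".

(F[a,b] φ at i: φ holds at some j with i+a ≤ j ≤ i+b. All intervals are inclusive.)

Scan j = 3,4,… for (¬ok ∧ ¬warn):
  j=3: fails
  j=4: holds
First hit at j=4, so smallest k = 4-3 = 1.

1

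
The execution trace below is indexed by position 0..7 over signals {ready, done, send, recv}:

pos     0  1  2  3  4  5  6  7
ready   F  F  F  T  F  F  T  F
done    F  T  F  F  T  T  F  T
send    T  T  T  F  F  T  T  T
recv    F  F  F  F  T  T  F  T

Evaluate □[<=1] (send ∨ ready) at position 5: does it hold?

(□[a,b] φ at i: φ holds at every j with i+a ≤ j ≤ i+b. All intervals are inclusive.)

Check (send ∨ ready) at every j in [5,6]:
  j=5: true
  j=6: true
All positions satisfy it → formula holds.

True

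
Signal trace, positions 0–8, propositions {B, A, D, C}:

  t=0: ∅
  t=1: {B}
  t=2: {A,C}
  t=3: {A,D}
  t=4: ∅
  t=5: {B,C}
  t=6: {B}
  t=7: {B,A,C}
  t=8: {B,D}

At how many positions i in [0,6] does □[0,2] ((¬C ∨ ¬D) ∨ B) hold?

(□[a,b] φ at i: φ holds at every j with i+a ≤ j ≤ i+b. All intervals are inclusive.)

Evaluate at each i in [0,6]:
  i=0: ✓ (all of [0,2])
  i=1: ✓ (all of [1,3])
  i=2: ✓ (all of [2,4])
  i=3: ✓ (all of [3,5])
  i=4: ✓ (all of [4,6])
  i=5: ✓ (all of [5,7])
  i=6: ✓ (all of [6,8])
Positions where it holds: {0, 1, 2, 3, 4, 5, 6} → 7.

7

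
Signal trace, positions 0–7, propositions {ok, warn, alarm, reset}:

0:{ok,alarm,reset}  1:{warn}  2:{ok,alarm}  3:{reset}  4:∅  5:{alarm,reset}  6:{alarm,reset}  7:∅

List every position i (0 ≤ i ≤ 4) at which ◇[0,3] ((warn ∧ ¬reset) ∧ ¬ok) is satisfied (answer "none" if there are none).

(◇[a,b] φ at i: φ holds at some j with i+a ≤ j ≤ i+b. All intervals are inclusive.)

Evaluate at each i in [0,4]:
  i=0: ✓ (witness j=1)
  i=1: ✓ (witness j=1)
  i=2: ✗ (none in [2,5])
  i=3: ✗ (none in [3,6])
  i=4: ✗ (none in [4,7])

0, 1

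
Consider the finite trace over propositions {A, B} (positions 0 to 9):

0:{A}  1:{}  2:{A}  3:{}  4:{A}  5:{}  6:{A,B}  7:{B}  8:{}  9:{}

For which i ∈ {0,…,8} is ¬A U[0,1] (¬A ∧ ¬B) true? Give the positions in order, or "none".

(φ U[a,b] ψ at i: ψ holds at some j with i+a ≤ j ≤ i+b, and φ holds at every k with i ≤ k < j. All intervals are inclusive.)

1, 3, 5, 7, 8

Evaluate at each i in [0,8]:
  i=0: ✗ (lhs fails at k=0 before rhs at j=1)
  i=1: ✓ (rhs at j=1)
  i=2: ✗ (lhs fails at k=2 before rhs at j=3)
  i=3: ✓ (rhs at j=3)
  i=4: ✗ (lhs fails at k=4 before rhs at j=5)
  i=5: ✓ (rhs at j=5)
  i=6: ✗ (no rhs in [6,7])
  i=7: ✓ (rhs at j=8; lhs holds on [7,7])
  i=8: ✓ (rhs at j=8)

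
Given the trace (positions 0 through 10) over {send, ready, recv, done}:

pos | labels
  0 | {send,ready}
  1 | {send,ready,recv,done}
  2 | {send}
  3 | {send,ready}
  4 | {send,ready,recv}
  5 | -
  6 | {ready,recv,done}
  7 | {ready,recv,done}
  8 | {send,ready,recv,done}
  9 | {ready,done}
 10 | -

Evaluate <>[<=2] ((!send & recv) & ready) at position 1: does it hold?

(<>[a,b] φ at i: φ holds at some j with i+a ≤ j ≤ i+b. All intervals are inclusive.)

No

Check ((!send & recv) & ready) at each j in [1,3]:
  j=1: false
  j=2: false
  j=3: false
No position in the window satisfies it → formula fails.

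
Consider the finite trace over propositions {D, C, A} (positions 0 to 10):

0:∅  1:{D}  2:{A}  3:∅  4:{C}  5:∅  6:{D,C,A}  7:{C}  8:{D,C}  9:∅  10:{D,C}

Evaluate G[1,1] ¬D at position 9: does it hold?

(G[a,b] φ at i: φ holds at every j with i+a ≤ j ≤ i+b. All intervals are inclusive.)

Check ¬D at every j in [10,10]:
  j=10: false
Fails at j=10 → formula fails.

False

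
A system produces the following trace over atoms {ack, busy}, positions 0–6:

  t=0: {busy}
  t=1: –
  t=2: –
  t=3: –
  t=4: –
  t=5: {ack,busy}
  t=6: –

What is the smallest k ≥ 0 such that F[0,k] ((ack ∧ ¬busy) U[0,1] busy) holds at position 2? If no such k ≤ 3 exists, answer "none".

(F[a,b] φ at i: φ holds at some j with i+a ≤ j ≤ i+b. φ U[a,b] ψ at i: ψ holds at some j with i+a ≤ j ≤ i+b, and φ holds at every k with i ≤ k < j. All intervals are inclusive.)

Scan j = 2,3,… for ((ack ∧ ¬busy) U[0,1] busy):
  j=2: fails
  j=3: fails
  j=4: fails
  j=5: holds
First hit at j=5, so smallest k = 5-2 = 3.

3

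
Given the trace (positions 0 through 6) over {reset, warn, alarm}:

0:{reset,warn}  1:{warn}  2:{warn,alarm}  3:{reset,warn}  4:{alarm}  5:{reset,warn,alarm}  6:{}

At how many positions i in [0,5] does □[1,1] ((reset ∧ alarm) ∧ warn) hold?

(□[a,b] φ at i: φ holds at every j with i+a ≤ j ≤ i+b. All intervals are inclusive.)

Evaluate at each i in [0,5]:
  i=0: ✗ (fails at j=1)
  i=1: ✗ (fails at j=2)
  i=2: ✗ (fails at j=3)
  i=3: ✗ (fails at j=4)
  i=4: ✓ (all of [5,5])
  i=5: ✗ (fails at j=6)
Positions where it holds: {4} → 1.

1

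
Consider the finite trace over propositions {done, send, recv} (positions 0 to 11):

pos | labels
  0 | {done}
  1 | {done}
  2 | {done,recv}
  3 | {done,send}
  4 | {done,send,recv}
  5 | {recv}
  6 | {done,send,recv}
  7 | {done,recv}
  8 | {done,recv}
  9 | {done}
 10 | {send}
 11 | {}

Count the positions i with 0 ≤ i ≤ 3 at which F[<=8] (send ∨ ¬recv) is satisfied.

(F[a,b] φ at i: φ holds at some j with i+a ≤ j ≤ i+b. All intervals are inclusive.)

Evaluate at each i in [0,3]:
  i=0: ✓ (witness j=0)
  i=1: ✓ (witness j=1)
  i=2: ✓ (witness j=3)
  i=3: ✓ (witness j=3)
Positions where it holds: {0, 1, 2, 3} → 4.

4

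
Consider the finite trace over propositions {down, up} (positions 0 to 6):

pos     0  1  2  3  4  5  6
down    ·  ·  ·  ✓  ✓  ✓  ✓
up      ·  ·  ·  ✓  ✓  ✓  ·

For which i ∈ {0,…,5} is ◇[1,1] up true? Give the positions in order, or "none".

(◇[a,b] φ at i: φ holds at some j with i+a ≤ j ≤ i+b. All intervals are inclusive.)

Evaluate at each i in [0,5]:
  i=0: ✗ (none in [1,1])
  i=1: ✗ (none in [2,2])
  i=2: ✓ (witness j=3)
  i=3: ✓ (witness j=4)
  i=4: ✓ (witness j=5)
  i=5: ✗ (none in [6,6])

2, 3, 4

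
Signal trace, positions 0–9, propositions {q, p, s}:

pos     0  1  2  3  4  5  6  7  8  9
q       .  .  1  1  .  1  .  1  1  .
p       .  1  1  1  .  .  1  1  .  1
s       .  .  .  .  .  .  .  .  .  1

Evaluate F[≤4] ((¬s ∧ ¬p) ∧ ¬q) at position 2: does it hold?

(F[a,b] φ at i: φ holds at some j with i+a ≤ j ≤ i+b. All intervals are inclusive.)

Yes

Check ((¬s ∧ ¬p) ∧ ¬q) at each j in [2,6]:
  j=2: false
  j=3: false
  j=4: true
  j=5: false
  j=6: false
Found at j=4 → formula holds.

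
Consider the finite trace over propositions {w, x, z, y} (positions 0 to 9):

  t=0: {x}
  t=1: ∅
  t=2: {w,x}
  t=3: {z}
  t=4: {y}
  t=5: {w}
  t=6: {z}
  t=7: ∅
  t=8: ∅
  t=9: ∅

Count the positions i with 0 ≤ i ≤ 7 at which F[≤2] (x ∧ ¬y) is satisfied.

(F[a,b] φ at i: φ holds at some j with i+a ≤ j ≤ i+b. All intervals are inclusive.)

Evaluate at each i in [0,7]:
  i=0: ✓ (witness j=0)
  i=1: ✓ (witness j=2)
  i=2: ✓ (witness j=2)
  i=3: ✗ (none in [3,5])
  i=4: ✗ (none in [4,6])
  i=5: ✗ (none in [5,7])
  i=6: ✗ (none in [6,8])
  i=7: ✗ (none in [7,9])
Positions where it holds: {0, 1, 2} → 3.

3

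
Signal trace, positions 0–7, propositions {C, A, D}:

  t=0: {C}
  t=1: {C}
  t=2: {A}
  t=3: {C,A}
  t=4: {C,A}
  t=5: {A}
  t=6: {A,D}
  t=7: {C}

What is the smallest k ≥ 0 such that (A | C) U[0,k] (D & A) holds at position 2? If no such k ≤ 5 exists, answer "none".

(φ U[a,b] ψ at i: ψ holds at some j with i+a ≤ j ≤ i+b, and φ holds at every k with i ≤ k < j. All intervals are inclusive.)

Need earliest j ≥ 2 with (D & A), and (A | C) at every k in [2,j-1].
  j=2: rhs fails.
  j=3: rhs fails.
  j=4: rhs fails.
  j=5: rhs fails.
  j=6: rhs holds; lhs holds on [2,5]. k = 4.

4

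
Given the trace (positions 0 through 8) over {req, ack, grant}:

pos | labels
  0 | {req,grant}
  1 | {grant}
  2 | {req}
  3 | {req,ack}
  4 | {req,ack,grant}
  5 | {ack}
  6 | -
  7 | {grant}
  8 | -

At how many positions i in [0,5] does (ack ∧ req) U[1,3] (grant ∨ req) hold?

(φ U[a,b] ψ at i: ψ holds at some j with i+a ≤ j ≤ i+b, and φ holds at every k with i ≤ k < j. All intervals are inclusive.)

1

Evaluate at each i in [0,5]:
  i=0: ✗ (lhs fails at k=0 before rhs at j=1)
  i=1: ✗ (lhs fails at k=1 before rhs at j=2)
  i=2: ✗ (lhs fails at k=2 before rhs at j=3)
  i=3: ✓ (rhs at j=4; lhs holds on [3,3])
  i=4: ✗ (lhs fails at k=5 before rhs at j=7)
  i=5: ✗ (lhs fails at k=5 before rhs at j=7)
Positions where it holds: {3} → 1.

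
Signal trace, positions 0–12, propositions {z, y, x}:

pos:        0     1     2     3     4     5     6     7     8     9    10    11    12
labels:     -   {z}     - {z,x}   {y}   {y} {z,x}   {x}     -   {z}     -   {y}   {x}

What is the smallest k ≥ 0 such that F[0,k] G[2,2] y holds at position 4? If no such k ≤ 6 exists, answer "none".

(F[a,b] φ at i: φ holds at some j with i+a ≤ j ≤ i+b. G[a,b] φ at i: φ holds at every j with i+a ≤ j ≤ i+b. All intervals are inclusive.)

Scan j = 4,5,… for G[2,2] y:
  j=4: fails
  j=5: fails
  j=6: fails
  j=7: fails
  j=8: fails
  j=9: holds
First hit at j=9, so smallest k = 9-4 = 5.

5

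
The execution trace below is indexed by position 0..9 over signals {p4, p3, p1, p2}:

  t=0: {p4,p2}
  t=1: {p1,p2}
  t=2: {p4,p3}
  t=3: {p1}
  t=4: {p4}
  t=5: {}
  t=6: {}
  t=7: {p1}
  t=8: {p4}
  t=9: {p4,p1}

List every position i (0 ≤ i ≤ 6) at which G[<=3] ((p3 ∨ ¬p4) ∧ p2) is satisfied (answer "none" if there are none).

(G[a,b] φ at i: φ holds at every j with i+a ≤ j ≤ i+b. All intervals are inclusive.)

none

Evaluate at each i in [0,6]:
  i=0: ✗ (fails at j=0)
  i=1: ✗ (fails at j=2)
  i=2: ✗ (fails at j=2)
  i=3: ✗ (fails at j=3)
  i=4: ✗ (fails at j=4)
  i=5: ✗ (fails at j=5)
  i=6: ✗ (fails at j=6)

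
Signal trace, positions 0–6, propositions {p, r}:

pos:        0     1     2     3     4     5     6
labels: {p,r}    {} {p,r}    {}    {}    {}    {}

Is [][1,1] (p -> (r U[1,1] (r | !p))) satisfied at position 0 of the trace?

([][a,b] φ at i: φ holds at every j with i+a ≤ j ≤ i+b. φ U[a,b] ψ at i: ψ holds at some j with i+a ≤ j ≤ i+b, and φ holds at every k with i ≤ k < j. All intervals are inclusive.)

Check (p -> (r U[1,1] (r | !p))) at every j in [1,1]:
  j=1: antecedent false → ✓
All positions satisfy it → formula holds.

Holds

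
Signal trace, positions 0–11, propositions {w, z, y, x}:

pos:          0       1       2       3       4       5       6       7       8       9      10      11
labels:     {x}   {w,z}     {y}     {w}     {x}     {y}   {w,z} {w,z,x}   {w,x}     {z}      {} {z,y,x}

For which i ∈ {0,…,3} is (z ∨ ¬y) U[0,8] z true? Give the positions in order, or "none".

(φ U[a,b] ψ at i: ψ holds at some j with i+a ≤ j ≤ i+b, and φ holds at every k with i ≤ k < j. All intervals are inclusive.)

Evaluate at each i in [0,3]:
  i=0: ✓ (rhs at j=1; lhs holds on [0,0])
  i=1: ✓ (rhs at j=1)
  i=2: ✗ (lhs fails at k=2 before rhs at j=6)
  i=3: ✗ (lhs fails at k=5 before rhs at j=6)

0, 1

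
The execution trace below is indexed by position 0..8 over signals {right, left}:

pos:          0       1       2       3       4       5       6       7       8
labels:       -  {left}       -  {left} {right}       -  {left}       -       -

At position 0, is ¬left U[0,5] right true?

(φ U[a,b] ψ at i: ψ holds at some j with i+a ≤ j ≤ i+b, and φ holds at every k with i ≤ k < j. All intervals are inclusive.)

No

Need some j in [0,5] with right, and ¬left at every k in [0,j-1].
  j=0: right false.
  j=1: right false.
  j=2: right false.
  j=3: right false.
  j=4: right holds, but ¬left fails at k=1 → not this j.
  j=5: right false.
No j in the window works → until fails.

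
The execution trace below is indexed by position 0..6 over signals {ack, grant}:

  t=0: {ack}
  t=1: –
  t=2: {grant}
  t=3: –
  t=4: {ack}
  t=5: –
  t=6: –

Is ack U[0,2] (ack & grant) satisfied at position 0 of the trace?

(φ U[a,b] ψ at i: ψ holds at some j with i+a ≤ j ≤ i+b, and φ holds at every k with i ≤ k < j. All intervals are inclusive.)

Need some j in [0,2] with (ack & grant), and ack at every k in [0,j-1].
  j=0: (ack & grant) false.
  j=1: (ack & grant) false.
  j=2: (ack & grant) false.
No j in the window works → until fails.

False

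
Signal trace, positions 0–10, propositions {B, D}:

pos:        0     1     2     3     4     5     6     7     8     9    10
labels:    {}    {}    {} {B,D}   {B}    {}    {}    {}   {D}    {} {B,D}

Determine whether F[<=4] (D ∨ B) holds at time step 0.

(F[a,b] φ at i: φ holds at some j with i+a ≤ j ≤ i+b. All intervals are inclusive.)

Check (D ∨ B) at each j in [0,4]:
  j=0: false
  j=1: false
  j=2: false
  j=3: true
  j=4: true
Found at j=3 → formula holds.

Holds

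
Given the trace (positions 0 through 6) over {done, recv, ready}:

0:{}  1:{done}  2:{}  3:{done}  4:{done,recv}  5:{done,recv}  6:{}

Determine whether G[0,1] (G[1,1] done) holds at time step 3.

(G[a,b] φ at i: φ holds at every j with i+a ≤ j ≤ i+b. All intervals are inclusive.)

Holds

Check G[1,1] done at every j in [3,4]:
  j=3: holds on [4,4]
  j=4: holds on [5,5]
All positions satisfy it → formula holds.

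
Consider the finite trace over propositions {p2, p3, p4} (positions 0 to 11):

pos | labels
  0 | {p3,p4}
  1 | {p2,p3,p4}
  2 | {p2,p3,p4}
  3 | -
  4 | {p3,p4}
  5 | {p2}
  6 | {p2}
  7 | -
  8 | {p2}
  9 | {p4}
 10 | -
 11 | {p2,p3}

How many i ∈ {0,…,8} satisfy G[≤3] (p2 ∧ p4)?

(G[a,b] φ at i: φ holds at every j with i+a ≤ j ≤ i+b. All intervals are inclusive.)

Evaluate at each i in [0,8]:
  i=0: ✗ (fails at j=0)
  i=1: ✗ (fails at j=3)
  i=2: ✗ (fails at j=3)
  i=3: ✗ (fails at j=3)
  i=4: ✗ (fails at j=4)
  i=5: ✗ (fails at j=5)
  i=6: ✗ (fails at j=6)
  i=7: ✗ (fails at j=7)
  i=8: ✗ (fails at j=8)
Positions where it holds: {} → 0.

0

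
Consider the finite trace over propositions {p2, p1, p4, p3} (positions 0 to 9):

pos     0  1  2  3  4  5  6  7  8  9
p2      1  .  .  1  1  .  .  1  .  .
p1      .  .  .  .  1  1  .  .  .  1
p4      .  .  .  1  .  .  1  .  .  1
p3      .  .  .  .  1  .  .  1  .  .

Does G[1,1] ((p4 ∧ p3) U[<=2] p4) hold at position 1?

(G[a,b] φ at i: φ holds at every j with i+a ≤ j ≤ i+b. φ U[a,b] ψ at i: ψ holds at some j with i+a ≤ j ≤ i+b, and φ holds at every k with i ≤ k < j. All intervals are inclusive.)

Check ((p4 ∧ p3) U[<=2] p4) at every j in [2,2]:
  j=2: fails
Fails at j=2 → formula fails.

Does not hold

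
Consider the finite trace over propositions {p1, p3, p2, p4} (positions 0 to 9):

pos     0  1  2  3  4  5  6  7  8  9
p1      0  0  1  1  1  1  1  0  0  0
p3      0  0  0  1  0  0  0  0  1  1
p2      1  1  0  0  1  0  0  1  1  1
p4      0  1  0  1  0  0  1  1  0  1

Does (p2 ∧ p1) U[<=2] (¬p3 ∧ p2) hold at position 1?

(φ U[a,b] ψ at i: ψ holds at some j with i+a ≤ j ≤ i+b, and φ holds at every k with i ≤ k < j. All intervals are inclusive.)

Need some j in [1,3] with (¬p3 ∧ p2), and (p2 ∧ p1) at every k in [1,j-1].
  j=1: (¬p3 ∧ p2) holds; no prefix to check → satisfied.

Holds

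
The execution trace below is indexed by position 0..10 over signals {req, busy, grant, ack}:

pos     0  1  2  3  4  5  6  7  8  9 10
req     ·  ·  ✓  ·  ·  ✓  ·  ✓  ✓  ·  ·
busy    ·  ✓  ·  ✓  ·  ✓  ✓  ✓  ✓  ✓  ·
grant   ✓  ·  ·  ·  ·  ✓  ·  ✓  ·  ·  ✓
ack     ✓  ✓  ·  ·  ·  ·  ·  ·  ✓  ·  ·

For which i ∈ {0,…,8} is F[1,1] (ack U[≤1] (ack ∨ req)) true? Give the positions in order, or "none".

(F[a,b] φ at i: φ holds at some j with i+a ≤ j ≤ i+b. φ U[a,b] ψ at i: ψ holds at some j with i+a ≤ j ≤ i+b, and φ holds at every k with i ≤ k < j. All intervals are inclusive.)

0, 1, 4, 6, 7

Evaluate at each i in [0,8]:
  i=0: ✓ (witness j=1)
  i=1: ✓ (witness j=2)
  i=2: ✗ (none in [3,3])
  i=3: ✗ (none in [4,4])
  i=4: ✓ (witness j=5)
  i=5: ✗ (none in [6,6])
  i=6: ✓ (witness j=7)
  i=7: ✓ (witness j=8)
  i=8: ✗ (none in [9,9])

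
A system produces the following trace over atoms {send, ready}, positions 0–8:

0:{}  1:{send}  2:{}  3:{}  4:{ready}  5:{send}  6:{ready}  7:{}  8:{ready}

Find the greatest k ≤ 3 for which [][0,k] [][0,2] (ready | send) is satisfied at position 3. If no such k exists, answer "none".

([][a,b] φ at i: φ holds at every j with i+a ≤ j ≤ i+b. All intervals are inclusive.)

[][0,2] (ready | send) must hold from j=3 onward; find where it first fails.
  j=3: fails → no k works.

none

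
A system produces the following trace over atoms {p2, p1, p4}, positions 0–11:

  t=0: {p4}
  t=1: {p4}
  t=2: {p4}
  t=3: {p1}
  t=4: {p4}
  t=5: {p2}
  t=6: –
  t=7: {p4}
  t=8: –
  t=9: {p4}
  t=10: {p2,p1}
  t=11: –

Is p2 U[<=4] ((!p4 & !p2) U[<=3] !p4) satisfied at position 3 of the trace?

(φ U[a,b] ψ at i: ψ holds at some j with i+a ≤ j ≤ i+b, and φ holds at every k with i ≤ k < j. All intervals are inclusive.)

Need some j in [3,7] with ((!p4 & !p2) U[<=3] !p4), and p2 at every k in [3,j-1].
  j=3: ((!p4 & !p2) U[<=3] !p4) holds; no prefix to check → satisfied.

Yes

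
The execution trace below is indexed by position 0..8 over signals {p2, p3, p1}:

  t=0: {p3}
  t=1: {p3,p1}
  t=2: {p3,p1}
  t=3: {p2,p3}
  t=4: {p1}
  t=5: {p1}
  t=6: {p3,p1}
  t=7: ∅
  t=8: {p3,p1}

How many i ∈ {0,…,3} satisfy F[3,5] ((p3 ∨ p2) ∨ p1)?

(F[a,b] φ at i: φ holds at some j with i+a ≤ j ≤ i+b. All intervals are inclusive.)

Evaluate at each i in [0,3]:
  i=0: ✓ (witness j=3)
  i=1: ✓ (witness j=4)
  i=2: ✓ (witness j=5)
  i=3: ✓ (witness j=6)
Positions where it holds: {0, 1, 2, 3} → 4.

4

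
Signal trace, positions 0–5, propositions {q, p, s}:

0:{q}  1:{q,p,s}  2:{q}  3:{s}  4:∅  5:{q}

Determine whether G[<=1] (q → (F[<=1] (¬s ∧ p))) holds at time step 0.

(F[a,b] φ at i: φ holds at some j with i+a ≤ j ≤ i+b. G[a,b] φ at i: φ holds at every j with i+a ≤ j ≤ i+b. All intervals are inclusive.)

Check (q → (F[<=1] (¬s ∧ p))) at every j in [0,1]:
  j=0: antecedent true; consequent fails (none in [0,1]) → ✗
  j=1: antecedent true; consequent fails (none in [1,2]) → ✗
Fails at j=0 → formula fails.

No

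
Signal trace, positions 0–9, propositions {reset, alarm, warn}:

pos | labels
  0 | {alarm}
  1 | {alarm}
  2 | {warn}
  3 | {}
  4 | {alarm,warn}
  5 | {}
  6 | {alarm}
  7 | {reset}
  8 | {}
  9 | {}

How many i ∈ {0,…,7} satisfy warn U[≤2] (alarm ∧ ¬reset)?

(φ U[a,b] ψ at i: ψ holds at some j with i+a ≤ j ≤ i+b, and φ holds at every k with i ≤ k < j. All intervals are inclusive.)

Evaluate at each i in [0,7]:
  i=0: ✓ (rhs at j=0)
  i=1: ✓ (rhs at j=1)
  i=2: ✗ (lhs fails at k=3 before rhs at j=4)
  i=3: ✗ (lhs fails at k=3 before rhs at j=4)
  i=4: ✓ (rhs at j=4)
  i=5: ✗ (lhs fails at k=5 before rhs at j=6)
  i=6: ✓ (rhs at j=6)
  i=7: ✗ (no rhs in [7,9])
Positions where it holds: {0, 1, 4, 6} → 4.

4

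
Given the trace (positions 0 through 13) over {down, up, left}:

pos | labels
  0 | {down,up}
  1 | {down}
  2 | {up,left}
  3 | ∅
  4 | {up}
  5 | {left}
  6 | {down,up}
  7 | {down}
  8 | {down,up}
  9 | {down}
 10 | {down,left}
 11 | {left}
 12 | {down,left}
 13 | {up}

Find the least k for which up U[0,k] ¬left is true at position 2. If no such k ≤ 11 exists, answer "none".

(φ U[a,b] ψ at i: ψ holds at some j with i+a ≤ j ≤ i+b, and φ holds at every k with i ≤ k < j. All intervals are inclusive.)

Need earliest j ≥ 2 with ¬left, and up at every k in [2,j-1].
  j=2: rhs fails.
  j=3: rhs holds; lhs holds on [2,2]. k = 1.

1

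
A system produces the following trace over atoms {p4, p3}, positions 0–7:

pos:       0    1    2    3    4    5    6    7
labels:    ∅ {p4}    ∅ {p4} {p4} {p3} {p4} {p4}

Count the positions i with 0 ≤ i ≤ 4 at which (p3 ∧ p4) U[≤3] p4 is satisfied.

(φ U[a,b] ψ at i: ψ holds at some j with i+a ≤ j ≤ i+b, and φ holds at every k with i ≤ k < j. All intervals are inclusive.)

Evaluate at each i in [0,4]:
  i=0: ✗ (lhs fails at k=0 before rhs at j=1)
  i=1: ✓ (rhs at j=1)
  i=2: ✗ (lhs fails at k=2 before rhs at j=3)
  i=3: ✓ (rhs at j=3)
  i=4: ✓ (rhs at j=4)
Positions where it holds: {1, 3, 4} → 3.

3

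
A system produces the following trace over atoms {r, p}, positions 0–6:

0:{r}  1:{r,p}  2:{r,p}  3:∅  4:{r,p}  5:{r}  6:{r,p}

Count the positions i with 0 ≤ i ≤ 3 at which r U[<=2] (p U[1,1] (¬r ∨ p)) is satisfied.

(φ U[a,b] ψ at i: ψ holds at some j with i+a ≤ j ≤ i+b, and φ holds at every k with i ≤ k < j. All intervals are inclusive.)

Evaluate at each i in [0,3]:
  i=0: ✓ (rhs at j=1; lhs holds on [0,0])
  i=1: ✓ (rhs at j=1)
  i=2: ✓ (rhs at j=2)
  i=3: ✗ (no rhs in [3,5])
Positions where it holds: {0, 1, 2} → 3.

3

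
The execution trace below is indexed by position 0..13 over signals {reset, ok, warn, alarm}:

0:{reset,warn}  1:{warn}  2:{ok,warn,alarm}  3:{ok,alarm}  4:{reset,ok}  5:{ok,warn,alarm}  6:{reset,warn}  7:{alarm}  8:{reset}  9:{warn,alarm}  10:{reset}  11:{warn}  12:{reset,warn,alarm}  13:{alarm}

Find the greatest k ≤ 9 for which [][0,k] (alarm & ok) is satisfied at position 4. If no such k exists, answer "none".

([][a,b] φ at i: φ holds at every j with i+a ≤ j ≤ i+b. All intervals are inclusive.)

none

(alarm & ok) must hold from j=4 onward; find where it first fails.
  j=4: fails → no k works.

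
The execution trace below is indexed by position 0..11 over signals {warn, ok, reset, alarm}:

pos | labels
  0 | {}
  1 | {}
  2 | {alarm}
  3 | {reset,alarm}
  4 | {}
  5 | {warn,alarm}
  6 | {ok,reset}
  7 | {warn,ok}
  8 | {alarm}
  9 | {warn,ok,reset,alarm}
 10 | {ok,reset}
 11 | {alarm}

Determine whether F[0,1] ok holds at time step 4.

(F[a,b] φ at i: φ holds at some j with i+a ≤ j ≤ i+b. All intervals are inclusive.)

Does not hold

Check ok at each j in [4,5]:
  j=4: false
  j=5: false
No position in the window satisfies it → formula fails.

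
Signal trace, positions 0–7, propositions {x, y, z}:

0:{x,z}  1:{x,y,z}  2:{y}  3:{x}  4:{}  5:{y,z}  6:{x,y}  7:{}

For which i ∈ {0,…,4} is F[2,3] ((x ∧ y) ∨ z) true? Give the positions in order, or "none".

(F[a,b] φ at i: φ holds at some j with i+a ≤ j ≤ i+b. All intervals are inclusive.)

Evaluate at each i in [0,4]:
  i=0: ✗ (none in [2,3])
  i=1: ✗ (none in [3,4])
  i=2: ✓ (witness j=5)
  i=3: ✓ (witness j=5)
  i=4: ✓ (witness j=6)

2, 3, 4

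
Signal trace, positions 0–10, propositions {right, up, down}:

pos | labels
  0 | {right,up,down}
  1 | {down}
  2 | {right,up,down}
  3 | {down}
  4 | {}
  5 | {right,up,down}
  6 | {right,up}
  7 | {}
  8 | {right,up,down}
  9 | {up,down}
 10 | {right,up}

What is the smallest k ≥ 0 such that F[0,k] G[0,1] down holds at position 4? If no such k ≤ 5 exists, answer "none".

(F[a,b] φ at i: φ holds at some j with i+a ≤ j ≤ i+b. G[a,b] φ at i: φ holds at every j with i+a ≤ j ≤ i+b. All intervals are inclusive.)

4

Scan j = 4,5,… for G[0,1] down:
  j=4: fails
  j=5: fails
  j=6: fails
  j=7: fails
  j=8: holds
First hit at j=8, so smallest k = 8-4 = 4.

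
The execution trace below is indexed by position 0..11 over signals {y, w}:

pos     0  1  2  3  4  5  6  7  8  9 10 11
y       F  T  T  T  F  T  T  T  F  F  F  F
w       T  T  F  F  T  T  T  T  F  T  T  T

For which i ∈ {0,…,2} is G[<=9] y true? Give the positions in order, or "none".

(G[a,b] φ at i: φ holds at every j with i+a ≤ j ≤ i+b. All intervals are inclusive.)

Evaluate at each i in [0,2]:
  i=0: ✗ (fails at j=0)
  i=1: ✗ (fails at j=4)
  i=2: ✗ (fails at j=4)

none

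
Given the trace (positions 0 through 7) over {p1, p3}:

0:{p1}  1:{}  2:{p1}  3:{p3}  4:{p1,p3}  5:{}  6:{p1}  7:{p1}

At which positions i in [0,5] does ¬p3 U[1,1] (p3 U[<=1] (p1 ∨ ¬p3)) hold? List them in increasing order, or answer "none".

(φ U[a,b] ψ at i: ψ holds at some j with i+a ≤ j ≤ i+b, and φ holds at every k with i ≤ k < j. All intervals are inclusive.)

Evaluate at each i in [0,5]:
  i=0: ✓ (rhs at j=1; lhs holds on [0,0])
  i=1: ✓ (rhs at j=2; lhs holds on [1,1])
  i=2: ✓ (rhs at j=3; lhs holds on [2,2])
  i=3: ✗ (lhs fails at k=3 before rhs at j=4)
  i=4: ✗ (lhs fails at k=4 before rhs at j=5)
  i=5: ✓ (rhs at j=6; lhs holds on [5,5])

0, 1, 2, 5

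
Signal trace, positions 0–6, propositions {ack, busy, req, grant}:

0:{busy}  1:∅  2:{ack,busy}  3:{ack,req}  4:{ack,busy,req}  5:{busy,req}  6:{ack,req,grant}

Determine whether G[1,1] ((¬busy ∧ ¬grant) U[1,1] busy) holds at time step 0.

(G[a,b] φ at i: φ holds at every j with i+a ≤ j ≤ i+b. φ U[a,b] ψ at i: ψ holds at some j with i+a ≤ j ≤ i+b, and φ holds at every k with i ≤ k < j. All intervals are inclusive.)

Yes

Check ((¬busy ∧ ¬grant) U[1,1] busy) at every j in [1,1]:
  j=1: holds
All positions satisfy it → formula holds.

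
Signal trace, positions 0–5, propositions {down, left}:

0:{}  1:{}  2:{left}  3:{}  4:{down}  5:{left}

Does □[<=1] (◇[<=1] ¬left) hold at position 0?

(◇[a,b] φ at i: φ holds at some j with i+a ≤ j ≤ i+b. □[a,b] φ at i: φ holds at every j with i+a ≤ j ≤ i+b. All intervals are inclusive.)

Yes

Check ◇[<=1] ¬left at every j in [0,1]:
  j=0: holds (witness at 0)
  j=1: holds (witness at 1)
All positions satisfy it → formula holds.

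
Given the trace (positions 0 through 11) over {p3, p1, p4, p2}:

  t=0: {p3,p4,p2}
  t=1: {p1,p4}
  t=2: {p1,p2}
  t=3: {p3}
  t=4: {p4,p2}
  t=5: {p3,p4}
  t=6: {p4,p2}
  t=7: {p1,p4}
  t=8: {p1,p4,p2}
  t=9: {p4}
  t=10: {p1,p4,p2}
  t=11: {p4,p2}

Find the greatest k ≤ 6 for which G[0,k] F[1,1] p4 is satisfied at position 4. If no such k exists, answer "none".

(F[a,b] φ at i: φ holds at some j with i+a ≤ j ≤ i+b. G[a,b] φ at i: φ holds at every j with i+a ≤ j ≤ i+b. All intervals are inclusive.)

F[1,1] p4 must hold from j=4 onward; find where it first fails.
  j=4: holds
  j=5: holds
  j=6: holds
  j=7: holds
  j=8: holds
  j=9: holds
  j=10: holds
Holds through j=10; largest k = 6.

6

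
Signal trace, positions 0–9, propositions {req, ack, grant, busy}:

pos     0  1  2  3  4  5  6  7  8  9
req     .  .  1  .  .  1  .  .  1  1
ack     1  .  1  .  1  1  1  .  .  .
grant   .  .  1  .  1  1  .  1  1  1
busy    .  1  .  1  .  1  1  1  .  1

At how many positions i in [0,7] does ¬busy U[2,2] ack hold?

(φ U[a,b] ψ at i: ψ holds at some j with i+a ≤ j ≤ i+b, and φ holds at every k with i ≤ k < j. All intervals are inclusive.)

Evaluate at each i in [0,7]:
  i=0: ✗ (lhs fails at k=1 before rhs at j=2)
  i=1: ✗ (no rhs in [3,3])
  i=2: ✗ (lhs fails at k=3 before rhs at j=4)
  i=3: ✗ (lhs fails at k=3 before rhs at j=5)
  i=4: ✗ (lhs fails at k=5 before rhs at j=6)
  i=5: ✗ (no rhs in [7,7])
  i=6: ✗ (no rhs in [8,8])
  i=7: ✗ (no rhs in [9,9])
Positions where it holds: {} → 0.

0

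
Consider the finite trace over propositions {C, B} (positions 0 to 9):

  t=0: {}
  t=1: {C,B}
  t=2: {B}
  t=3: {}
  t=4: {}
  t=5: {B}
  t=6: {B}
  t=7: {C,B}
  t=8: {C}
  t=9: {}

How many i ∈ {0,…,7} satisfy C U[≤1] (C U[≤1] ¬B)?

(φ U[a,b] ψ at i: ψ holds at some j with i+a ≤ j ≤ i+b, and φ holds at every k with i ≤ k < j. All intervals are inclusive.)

Evaluate at each i in [0,7]:
  i=0: ✓ (rhs at j=0)
  i=1: ✗ (no rhs in [1,2])
  i=2: ✗ (lhs fails at k=2 before rhs at j=3)
  i=3: ✓ (rhs at j=3)
  i=4: ✓ (rhs at j=4)
  i=5: ✗ (no rhs in [5,6])
  i=6: ✗ (lhs fails at k=6 before rhs at j=7)
  i=7: ✓ (rhs at j=7)
Positions where it holds: {0, 3, 4, 7} → 4.

4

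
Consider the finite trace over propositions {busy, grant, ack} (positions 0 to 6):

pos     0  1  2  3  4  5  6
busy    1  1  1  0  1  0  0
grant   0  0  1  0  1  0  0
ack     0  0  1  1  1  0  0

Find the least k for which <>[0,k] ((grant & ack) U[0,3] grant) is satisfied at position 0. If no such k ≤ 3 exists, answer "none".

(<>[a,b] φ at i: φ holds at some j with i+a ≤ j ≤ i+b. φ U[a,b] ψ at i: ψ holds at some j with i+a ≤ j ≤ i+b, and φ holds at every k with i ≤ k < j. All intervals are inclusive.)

Scan j = 0,1,… for ((grant & ack) U[0,3] grant):
  j=0: fails
  j=1: fails
  j=2: holds
First hit at j=2, so smallest k = 2-0 = 2.

2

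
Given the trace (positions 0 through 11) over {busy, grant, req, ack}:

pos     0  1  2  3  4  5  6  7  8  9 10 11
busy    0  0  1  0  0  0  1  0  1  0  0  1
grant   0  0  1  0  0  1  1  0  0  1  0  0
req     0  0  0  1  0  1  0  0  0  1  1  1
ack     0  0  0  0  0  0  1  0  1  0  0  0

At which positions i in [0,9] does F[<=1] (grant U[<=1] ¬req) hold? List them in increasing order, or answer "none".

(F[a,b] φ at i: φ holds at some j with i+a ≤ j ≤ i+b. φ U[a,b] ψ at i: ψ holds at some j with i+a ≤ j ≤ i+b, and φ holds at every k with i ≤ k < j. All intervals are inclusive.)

0, 1, 2, 3, 4, 5, 6, 7, 8

Evaluate at each i in [0,9]:
  i=0: ✓ (witness j=0)
  i=1: ✓ (witness j=1)
  i=2: ✓ (witness j=2)
  i=3: ✓ (witness j=4)
  i=4: ✓ (witness j=4)
  i=5: ✓ (witness j=5)
  i=6: ✓ (witness j=6)
  i=7: ✓ (witness j=7)
  i=8: ✓ (witness j=8)
  i=9: ✗ (none in [9,10])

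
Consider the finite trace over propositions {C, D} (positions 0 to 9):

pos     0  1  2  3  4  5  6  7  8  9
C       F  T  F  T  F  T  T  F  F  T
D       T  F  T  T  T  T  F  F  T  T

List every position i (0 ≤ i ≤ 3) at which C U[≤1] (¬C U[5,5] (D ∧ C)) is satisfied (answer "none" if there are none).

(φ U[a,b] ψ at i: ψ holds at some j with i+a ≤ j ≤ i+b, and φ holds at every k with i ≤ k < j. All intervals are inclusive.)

Evaluate at each i in [0,3]:
  i=0: ✗ (no rhs in [0,1])
  i=1: ✗ (no rhs in [1,2])
  i=2: ✗ (no rhs in [2,3])
  i=3: ✗ (no rhs in [3,4])

none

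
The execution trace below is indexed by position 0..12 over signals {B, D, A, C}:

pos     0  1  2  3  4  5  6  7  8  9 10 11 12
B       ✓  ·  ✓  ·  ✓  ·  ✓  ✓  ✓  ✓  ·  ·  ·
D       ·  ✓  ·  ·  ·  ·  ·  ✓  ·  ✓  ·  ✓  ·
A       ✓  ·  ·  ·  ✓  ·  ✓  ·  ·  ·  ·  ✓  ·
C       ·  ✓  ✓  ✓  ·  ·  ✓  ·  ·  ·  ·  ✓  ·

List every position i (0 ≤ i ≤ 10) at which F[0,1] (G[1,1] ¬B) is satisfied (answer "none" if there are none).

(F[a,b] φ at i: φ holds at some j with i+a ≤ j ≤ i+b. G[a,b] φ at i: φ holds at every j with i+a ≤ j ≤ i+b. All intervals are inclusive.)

Evaluate at each i in [0,10]:
  i=0: ✓ (witness j=0)
  i=1: ✓ (witness j=2)
  i=2: ✓ (witness j=2)
  i=3: ✓ (witness j=4)
  i=4: ✓ (witness j=4)
  i=5: ✗ (none in [5,6])
  i=6: ✗ (none in [6,7])
  i=7: ✗ (none in [7,8])
  i=8: ✓ (witness j=9)
  i=9: ✓ (witness j=9)
  i=10: ✓ (witness j=10)

0, 1, 2, 3, 4, 8, 9, 10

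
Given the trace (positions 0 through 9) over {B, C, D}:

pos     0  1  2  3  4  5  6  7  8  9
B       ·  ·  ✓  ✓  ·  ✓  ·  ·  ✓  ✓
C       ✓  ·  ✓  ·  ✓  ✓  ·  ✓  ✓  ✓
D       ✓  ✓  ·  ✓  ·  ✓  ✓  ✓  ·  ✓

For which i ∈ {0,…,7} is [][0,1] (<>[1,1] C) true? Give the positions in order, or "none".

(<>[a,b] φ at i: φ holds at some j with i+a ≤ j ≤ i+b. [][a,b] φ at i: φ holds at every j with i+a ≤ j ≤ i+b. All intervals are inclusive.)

Evaluate at each i in [0,7]:
  i=0: ✗ (fails at j=0)
  i=1: ✗ (fails at j=2)
  i=2: ✗ (fails at j=2)
  i=3: ✓ (all of [3,4])
  i=4: ✗ (fails at j=5)
  i=5: ✗ (fails at j=5)
  i=6: ✓ (all of [6,7])
  i=7: ✓ (all of [7,8])

3, 6, 7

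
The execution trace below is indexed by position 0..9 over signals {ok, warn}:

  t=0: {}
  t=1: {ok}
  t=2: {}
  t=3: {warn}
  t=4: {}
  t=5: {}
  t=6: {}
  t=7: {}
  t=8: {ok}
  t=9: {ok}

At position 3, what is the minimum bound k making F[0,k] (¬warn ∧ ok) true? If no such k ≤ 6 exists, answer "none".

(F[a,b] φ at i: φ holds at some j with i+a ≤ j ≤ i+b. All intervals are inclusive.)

5

Scan j = 3,4,… for (¬warn ∧ ok):
  j=3: fails
  j=4: fails
  j=5: fails
  j=6: fails
  j=7: fails
  j=8: holds
First hit at j=8, so smallest k = 8-3 = 5.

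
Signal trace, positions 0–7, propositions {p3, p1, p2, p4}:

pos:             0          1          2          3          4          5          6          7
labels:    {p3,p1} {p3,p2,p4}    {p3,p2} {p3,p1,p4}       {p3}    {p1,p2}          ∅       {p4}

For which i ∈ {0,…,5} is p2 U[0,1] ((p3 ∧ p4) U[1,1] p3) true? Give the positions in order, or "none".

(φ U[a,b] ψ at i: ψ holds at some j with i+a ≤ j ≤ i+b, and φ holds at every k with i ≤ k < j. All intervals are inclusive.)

1, 2, 3

Evaluate at each i in [0,5]:
  i=0: ✗ (lhs fails at k=0 before rhs at j=1)
  i=1: ✓ (rhs at j=1)
  i=2: ✓ (rhs at j=3; lhs holds on [2,2])
  i=3: ✓ (rhs at j=3)
  i=4: ✗ (no rhs in [4,5])
  i=5: ✗ (no rhs in [5,6])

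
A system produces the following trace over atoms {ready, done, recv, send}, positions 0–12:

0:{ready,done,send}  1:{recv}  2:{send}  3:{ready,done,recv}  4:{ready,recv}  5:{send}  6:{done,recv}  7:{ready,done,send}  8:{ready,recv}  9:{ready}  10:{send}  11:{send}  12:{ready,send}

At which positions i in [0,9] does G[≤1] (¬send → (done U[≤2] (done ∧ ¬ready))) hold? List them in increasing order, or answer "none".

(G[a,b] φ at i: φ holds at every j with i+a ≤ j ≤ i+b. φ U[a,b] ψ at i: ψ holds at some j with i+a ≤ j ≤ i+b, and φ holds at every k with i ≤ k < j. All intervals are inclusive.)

Evaluate at each i in [0,9]:
  i=0: ✗ (fails at j=1)
  i=1: ✗ (fails at j=1)
  i=2: ✗ (fails at j=3)
  i=3: ✗ (fails at j=3)
  i=4: ✗ (fails at j=4)
  i=5: ✓ (all of [5,6])
  i=6: ✓ (all of [6,7])
  i=7: ✗ (fails at j=8)
  i=8: ✗ (fails at j=8)
  i=9: ✗ (fails at j=9)

5, 6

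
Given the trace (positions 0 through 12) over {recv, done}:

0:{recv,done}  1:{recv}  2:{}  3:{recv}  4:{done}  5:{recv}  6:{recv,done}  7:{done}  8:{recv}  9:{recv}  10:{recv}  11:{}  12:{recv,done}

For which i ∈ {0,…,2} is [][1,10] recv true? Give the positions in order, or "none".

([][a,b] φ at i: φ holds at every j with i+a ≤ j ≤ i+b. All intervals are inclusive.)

Evaluate at each i in [0,2]:
  i=0: ✗ (fails at j=2)
  i=1: ✗ (fails at j=2)
  i=2: ✗ (fails at j=4)

none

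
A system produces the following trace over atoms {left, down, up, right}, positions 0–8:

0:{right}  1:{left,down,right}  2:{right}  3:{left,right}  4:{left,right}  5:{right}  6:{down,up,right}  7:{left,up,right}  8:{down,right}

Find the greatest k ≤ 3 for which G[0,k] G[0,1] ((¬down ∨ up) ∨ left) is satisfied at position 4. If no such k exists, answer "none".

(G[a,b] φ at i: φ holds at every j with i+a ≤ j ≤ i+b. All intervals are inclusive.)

2

G[0,1] ((¬down ∨ up) ∨ left) must hold from j=4 onward; find where it first fails.
  j=4: holds
  j=5: holds
  j=6: holds
  j=7: fails
Holds on [4,6], so largest k = 2.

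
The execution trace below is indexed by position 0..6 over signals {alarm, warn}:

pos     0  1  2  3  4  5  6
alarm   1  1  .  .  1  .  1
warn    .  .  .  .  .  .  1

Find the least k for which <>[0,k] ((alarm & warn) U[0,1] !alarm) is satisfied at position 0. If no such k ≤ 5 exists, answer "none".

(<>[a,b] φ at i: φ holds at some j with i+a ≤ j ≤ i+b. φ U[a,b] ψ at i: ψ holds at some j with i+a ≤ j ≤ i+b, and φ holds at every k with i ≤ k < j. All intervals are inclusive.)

Scan j = 0,1,… for ((alarm & warn) U[0,1] !alarm):
  j=0: fails
  j=1: fails
  j=2: holds
First hit at j=2, so smallest k = 2-0 = 2.

2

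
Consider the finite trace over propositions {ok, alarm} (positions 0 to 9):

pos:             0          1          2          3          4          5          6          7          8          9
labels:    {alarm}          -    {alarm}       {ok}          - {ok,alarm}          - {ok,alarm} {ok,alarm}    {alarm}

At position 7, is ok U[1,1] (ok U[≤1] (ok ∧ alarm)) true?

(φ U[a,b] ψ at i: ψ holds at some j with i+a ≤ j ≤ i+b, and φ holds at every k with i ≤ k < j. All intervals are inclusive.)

Need some j in [8,8] with (ok U[≤1] (ok ∧ alarm)), and ok at every k in [7,j-1].
  j=8: (ok U[≤1] (ok ∧ alarm)) holds; ok holds at every k in [7,7] → satisfied.

Holds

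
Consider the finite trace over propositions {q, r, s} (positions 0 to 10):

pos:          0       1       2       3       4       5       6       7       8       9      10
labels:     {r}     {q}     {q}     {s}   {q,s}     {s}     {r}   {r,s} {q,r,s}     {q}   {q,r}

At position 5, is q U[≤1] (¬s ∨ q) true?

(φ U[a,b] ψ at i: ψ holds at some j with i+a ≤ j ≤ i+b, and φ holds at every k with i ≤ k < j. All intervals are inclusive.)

Need some j in [5,6] with (¬s ∨ q), and q at every k in [5,j-1].
  j=5: (¬s ∨ q) false.
  j=6: (¬s ∨ q) holds, but q fails at k=5 → not this j.
No j in the window works → until fails.

False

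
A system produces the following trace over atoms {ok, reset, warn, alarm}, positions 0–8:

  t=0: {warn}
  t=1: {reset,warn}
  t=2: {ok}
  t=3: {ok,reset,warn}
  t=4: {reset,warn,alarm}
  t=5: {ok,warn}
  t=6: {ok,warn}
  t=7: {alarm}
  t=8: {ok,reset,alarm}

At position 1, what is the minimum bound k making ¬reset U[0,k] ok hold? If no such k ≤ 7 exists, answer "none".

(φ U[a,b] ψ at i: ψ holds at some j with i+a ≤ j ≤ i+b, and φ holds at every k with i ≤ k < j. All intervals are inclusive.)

none

Need earliest j ≥ 1 with ok, and ¬reset at every k in [1,j-1].
  j=1: rhs fails.
  j=2: rhs holds but lhs fails at k=1.
  j=3: rhs holds but lhs fails at k=1.
  j=4: rhs fails.
  j=5: rhs holds but lhs fails at k=1.
  j=6: rhs holds but lhs fails at k=1.
  j=7: rhs fails.
  j=8: rhs holds but lhs fails at k=1.
No witness within the range → none.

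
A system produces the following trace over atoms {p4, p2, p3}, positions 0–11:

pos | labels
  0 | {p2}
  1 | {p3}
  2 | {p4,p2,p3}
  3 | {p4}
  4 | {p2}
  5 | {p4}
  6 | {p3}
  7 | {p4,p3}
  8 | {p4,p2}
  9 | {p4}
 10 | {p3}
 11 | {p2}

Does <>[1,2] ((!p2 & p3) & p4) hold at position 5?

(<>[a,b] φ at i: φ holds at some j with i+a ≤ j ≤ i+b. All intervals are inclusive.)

True

Check ((!p2 & p3) & p4) at each j in [6,7]:
  j=6: false
  j=7: true
Found at j=7 → formula holds.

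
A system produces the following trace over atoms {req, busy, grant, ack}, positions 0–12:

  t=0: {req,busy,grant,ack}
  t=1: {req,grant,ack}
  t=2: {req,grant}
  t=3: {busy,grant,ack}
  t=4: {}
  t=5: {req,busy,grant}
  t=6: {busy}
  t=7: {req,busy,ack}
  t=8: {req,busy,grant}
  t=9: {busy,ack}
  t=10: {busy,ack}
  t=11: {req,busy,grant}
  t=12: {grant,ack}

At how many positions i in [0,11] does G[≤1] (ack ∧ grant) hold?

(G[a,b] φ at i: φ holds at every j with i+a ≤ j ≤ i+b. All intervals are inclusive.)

1

Evaluate at each i in [0,11]:
  i=0: ✓ (all of [0,1])
  i=1: ✗ (fails at j=2)
  i=2: ✗ (fails at j=2)
  i=3: ✗ (fails at j=4)
  i=4: ✗ (fails at j=4)
  i=5: ✗ (fails at j=5)
  i=6: ✗ (fails at j=6)
  i=7: ✗ (fails at j=7)
  i=8: ✗ (fails at j=8)
  i=9: ✗ (fails at j=9)
  i=10: ✗ (fails at j=10)
  i=11: ✗ (fails at j=11)
Positions where it holds: {0} → 1.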